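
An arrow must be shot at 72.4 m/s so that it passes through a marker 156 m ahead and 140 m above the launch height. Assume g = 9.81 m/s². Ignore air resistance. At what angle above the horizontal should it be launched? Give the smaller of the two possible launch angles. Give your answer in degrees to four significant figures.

52.09°

Trajectory: y = x tanθ − g x² (1 + tan²θ)/(2v₀²). With x = 156, y = 140, v₀ = 72.4, g = 9.81:
22.77 tan²θ − 156 tanθ + (162.8) = 0.
tanθ = [156 ± √(156² − 4 × 22.77 × (162.8))] / (2 × 22.77) = (156 ± 97.51) / 45.55, giving tanθ = 1.284 or 5.566.
θ = 52.09° or 79.82°; the smaller is 52.09°.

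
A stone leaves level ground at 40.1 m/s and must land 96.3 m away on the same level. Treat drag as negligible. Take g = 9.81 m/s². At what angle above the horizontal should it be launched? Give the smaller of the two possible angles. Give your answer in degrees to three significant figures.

R = v₀² sin 2θ / g gives sin 2θ = gR/v₀² = 9.81·96.3/40.1² = 0.5875.
2θ = 35.98° or 180° − 35.98° = 144.0°, so θ = 17.99° or 72.01°.
The smaller angle is 17.99°.

18.0°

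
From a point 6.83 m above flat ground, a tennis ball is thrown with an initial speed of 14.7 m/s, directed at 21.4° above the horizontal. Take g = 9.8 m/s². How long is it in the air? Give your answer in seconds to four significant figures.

1.849 s

Horizontal component vₓ = 14.70 cos 21.4° = 13.69 m/s; vertical v_y0 = 14.70 sin 21.4° = 5.364 m/s.
With up positive and y = 0 at the ground: y(t) = 6.83 + (5.364) t − 4.900 t². Setting y = 0 and taking the positive root: t = [5.364 + √(5.364² + 2·9.80·6.83)] / 9.80 = (5.364 + 12.75) / 9.80 = 1.849 s.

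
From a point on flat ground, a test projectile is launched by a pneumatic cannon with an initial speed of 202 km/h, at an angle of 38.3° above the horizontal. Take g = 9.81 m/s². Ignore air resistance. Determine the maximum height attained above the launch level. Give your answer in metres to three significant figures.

Convert: 202 km/h = 202/3.6 = 56.11 m/s.
Components: vₓ = 56.11 cos 38.3° = 44.03 m/s, v_y0 = 56.11 sin 38.3° = 34.78 m/s.
At the apex v_y = 0, so H = v_y0²/(2g) = 34.78²/19.62 = 61.64 m.

61.6 m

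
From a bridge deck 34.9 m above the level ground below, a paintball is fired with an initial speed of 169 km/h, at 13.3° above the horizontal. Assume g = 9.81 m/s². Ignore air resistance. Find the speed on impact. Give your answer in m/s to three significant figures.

Convert: 169 km/h = 169/3.6 = 46.94 m/s.
vₓ = 46.94 cos 13.3° = 45.69 m/s; v_y0 = 46.94 sin 13.3° = 10.80 m/s.
The projectile lands when y = 34.9 + (10.80) t − ½·9.81·t² = 0. Positive root: t = (10.80 + √(10.80² + 2·9.81·34.9)) / 9.81 = (10.80 + 28.31) / 9.81 = 3.987 s.
Vertical velocity at impact: v_y = v_y0 − g t = 10.80 − 9.81 × 3.987 = −28.31 m/s.
Speed: |v| = √(vₓ² + v_y²) = √(45.69² + 28.31²) = 53.74 m/s.

53.7 m/s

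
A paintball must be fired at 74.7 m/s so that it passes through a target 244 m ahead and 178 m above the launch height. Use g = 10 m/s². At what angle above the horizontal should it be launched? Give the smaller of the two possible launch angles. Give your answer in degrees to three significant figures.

Trajectory: y = x tanθ − g x² (1 + tan²θ)/(2v₀²). With x = 244, y = 178, v₀ = 74.7, g = 10.0:
53.35 tan²θ − 244 tanθ + (231.3) = 0.
tanθ = [244 ± √(244² − 4 × 53.35 × (231.3))] / (2 × 53.35) = (244 ± 100.8) / 106.7, giving tanθ = 1.342 or 3.232.
θ = 53.30° or 72.81°; the smaller is 53.30°.

53.3°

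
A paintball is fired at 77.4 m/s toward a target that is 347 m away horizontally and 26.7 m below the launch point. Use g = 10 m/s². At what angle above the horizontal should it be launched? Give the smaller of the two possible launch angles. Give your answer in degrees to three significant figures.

12.8°

Trajectory: y = x tanθ − g x² (1 + tan²θ)/(2v₀²). With x = 347, y = −26.7, v₀ = 77.4, g = 10.0:
100.5 tan²θ − 347 tanθ + (73.80) = 0.
tanθ = [347 ± √(347² − 4 × 100.5 × (73.80))] / (2 × 100.5) = (347 ± 301.2) / 201.0, giving tanθ = 0.2277 or 3.225.
θ = 12.83° or 72.77°; the smaller is 12.83°.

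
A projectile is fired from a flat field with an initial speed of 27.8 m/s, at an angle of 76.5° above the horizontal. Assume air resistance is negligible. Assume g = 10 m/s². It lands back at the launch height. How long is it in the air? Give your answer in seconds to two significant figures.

5.4 s

Resolve: vₓ = 27.80 cos 76.5° = 6.490 m/s and v_y0 = 27.80 sin 76.5° = 27.03 m/s.
Time of flight on level ground: T = 2 v_y0 / g = 2 × 27.03 / 10.0 = 5.406 s.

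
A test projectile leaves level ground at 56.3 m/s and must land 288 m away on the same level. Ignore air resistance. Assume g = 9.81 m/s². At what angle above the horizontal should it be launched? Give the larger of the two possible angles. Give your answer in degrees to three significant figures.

R = v₀² sin 2θ / g gives sin 2θ = gR/v₀² = 9.81·288/56.3² = 0.8913.
2θ = 63.04° or 180° − 63.04° = 117.0°, so θ = 31.52° or 58.48°.
The larger angle is 58.48°.

58.5°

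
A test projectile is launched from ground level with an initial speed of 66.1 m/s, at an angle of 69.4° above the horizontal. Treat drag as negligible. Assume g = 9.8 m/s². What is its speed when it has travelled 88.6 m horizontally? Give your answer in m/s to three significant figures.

33.8 m/s

Horizontal component vₓ = 66.10 cos 69.4° = 23.26 m/s; vertical v_y0 = 66.10 sin 69.4° = 61.87 m/s.
x = vₓ t ⇒ t = 88.6/23.26 = 3.810 s.
Vertical velocity there: v_y = v_y0 − g t = 61.87 − 9.80 × 3.810 = 24.54 m/s.
Speed: √(vₓ² + v_y²) = √(23.26² + 24.54²) = 33.81 m/s.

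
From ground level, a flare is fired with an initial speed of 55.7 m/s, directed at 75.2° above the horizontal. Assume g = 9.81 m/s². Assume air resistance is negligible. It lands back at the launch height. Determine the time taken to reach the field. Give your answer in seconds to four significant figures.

10.98 s

Components: vₓ = 55.70 cos 75.2° = 14.23 m/s, v_y0 = 55.70 sin 75.2° = 53.85 m/s.
Landing at launch height ⇒ T = 2 v_y0 / g = 2 × 53.85 / 9.81 = 10.98 s.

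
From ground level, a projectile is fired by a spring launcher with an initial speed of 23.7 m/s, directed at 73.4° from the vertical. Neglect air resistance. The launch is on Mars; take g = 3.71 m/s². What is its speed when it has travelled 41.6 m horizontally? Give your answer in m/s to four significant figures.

22.71 m/s

Horizontal component vₓ = 23.70 sin 73.4° = 22.71 m/s; vertical v_y0 = 23.70 cos 73.4° = 6.771 m/s.
At x = 41.6 m, t = x/vₓ = 41.6/22.71 = 1.832 s.
Vertical velocity there: v_y = v_y0 − g t = 6.771 − 3.71 × 1.832 = −0.02446 m/s.
Speed: √(vₓ² + v_y²) = √(22.71² + 0.02446²) = 22.71 m/s.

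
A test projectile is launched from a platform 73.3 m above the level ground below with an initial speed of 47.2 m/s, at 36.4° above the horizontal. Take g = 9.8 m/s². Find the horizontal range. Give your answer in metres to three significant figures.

Resolve: vₓ = 47.20 cos 36.4° = 37.99 m/s and v_y0 = 47.20 sin 36.4° = 28.01 m/s.
With up positive and y = 0 at the ground: y(t) = 73.3 + (28.01) t − 4.900 t². Setting y = 0 and taking the positive root: t = [28.01 + √(28.01² + 2·9.80·73.3)] / 9.80 = (28.01 + 47.13) / 9.80 = 7.667 s.
Horizontal distance: R = vₓ t = 37.99 × 7.667 = 291.3 m.

291 m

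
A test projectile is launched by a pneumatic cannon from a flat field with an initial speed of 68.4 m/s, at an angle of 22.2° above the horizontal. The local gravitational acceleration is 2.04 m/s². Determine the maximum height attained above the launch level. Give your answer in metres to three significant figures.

164 m

Components: vₓ = 68.40 cos 22.2° = 63.33 m/s, v_y0 = 68.40 sin 22.2° = 25.84 m/s.
Maximum height: H = v_y0² / (2g) = 25.84² / (2 × 2.04) = 163.7 m.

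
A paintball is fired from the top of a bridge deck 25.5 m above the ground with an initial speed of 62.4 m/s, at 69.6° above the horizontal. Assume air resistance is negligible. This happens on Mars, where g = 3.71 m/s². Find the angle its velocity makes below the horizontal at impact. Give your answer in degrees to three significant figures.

70.1°

Horizontal component vₓ = 62.40 cos 69.6° = 21.75 m/s; vertical v_y0 = 62.40 sin 69.6° = 58.49 m/s.
Vertical motion (up positive, ground at y = 0): 1.855 t² − (58.49) t − 25.5 = 0, so t = (58.49 + √(58.49² + 2·3.71·25.5)) / 3.71 = (58.49 + 60.08) / 3.71 = 31.96 s.
At impact: v_y = v_y0 − g t = −60.08 m/s; vₓ = 21.75 m/s.
Angle below horizontal: arctan(|v_y|/vₓ) = arctan(60.08/21.75) = 70.10°.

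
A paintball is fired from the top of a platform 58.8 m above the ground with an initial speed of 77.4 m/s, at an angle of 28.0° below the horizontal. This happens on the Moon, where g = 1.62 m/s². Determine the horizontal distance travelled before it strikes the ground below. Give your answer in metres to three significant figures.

107 m

Resolve: vₓ = 77.40 cos 28.0° = 68.34 m/s and v_y0 = −36.34 m/s (downward).
Vertical motion (up positive, ground at y = 0): 0.8100 t² − (−36.34) t − 58.8 = 0, so t = (−36.34 + √(36.34² + 2·1.62·58.8)) / 1.62 = (−36.34 + 38.87) / 1.62 = 1.564 s.
Horizontal distance: R = vₓ t = 68.34 × 1.564 = 106.9 m.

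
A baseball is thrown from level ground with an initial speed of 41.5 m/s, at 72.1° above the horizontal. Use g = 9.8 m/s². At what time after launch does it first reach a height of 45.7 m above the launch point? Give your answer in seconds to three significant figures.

vₓ = 41.50 cos 72.1° = 12.76 m/s; v_y0 = 41.50 sin 72.1° = 39.49 m/s.
Require v_y0 t − ½ g t² = 45.7, i.e. 4.900 t² − 39.49 t + 45.7 = 0.
t = [39.49 ± √(39.49² − 2·9.80·45.7)] / 9.80 = (39.49 ± 25.76) / 9.80, so t = 1.401 s or t = 6.659 s.
The first (ascending) time is 1.401 s.

1.40 s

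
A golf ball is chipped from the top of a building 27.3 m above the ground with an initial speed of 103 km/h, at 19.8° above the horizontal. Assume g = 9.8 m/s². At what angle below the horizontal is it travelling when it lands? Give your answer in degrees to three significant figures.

43.0°

Convert: 103 km/h = 103/3.6 = 28.61 m/s.
vₓ = 28.61 cos 19.8° = 26.92 m/s; v_y0 = 28.61 sin 19.8° = 9.692 m/s.
Vertical motion (up positive, ground at y = 0): 4.900 t² − (9.692) t − 27.3 = 0, so t = (9.692 + √(9.692² + 2·9.80·27.3)) / 9.80 = (9.692 + 25.08) / 9.80 = 3.548 s.
At impact: v_y = v_y0 − g t = −25.08 m/s; vₓ = 26.92 m/s.
Angle below horizontal: arctan(|v_y|/vₓ) = arctan(25.08/26.92) = 42.97°.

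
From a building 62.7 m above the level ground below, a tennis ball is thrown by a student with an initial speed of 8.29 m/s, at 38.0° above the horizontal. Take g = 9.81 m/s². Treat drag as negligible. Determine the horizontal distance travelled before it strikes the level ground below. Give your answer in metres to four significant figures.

Horizontal component vₓ = 8.290 cos 38.0° = 6.533 m/s; vertical v_y0 = 8.290 sin 38.0° = 5.104 m/s.
With up positive and y = 0 at the ground: y(t) = 62.7 + (5.104) t − 4.905 t². Setting y = 0 and taking the positive root: t = [5.104 + √(5.104² + 2·9.81·62.7)] / 9.81 = (5.104 + 35.44) / 9.81 = 4.133 s.
Horizontal distance: R = vₓ t = 6.533 × 4.133 = 27.00 m.

27.00 m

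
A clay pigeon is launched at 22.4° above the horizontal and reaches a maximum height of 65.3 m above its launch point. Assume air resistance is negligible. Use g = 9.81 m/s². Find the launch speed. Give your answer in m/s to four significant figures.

93.93 m/s

At the peak v_y = 0, so v_y0 = √(2gH) = √(2 × 9.81 × 65.3) = 35.79 m/s.
v_y0 = v₀ sin θ ⇒ v₀ = 35.79 / sin 22.4° = 93.93 m/s.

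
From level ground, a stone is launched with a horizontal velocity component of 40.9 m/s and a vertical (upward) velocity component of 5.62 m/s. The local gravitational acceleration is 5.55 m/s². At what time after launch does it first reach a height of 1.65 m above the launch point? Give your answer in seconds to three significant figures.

0.356 s

Set y = v_y0 t − ½ g t² = 1.65: 2.775 t² − 5.620 t + 1.65 = 0.
Quadratic formula: t = (5.620 ± √13.269) / 5.55 = (5.620 ± 3.643) / 5.55 → t = 0.3563 s or 1.669 s.
The first (ascending) time is 0.3563 s.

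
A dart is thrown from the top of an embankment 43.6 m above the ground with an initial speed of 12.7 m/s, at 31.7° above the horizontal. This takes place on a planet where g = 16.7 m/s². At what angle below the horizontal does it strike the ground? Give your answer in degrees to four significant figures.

Components: vₓ = 12.70 cos 31.7° = 10.81 m/s, v_y0 = 12.70 sin 31.7° = 6.673 m/s.
The projectile lands when y = 43.6 + (6.673) t − ½·16.7·t² = 0. Positive root: t = (6.673 + √(6.673² + 2·16.7·43.6)) / 16.7 = (6.673 + 38.74) / 16.7 = 2.719 s.
At impact: v_y = v_y0 − g t = −38.74 m/s; vₓ = 10.81 m/s.
Angle below horizontal: arctan(|v_y|/vₓ) = arctan(38.74/10.81) = 74.42°.

74.42°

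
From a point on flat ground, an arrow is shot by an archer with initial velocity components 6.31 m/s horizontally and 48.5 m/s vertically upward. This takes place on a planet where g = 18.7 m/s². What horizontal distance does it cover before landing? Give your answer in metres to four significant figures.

Flight time T = 2 v_y0 / g = 5.187 s.
Horizontal distance R = vₓ T = 6.310 × 5.187 = 32.73 m.

32.73 m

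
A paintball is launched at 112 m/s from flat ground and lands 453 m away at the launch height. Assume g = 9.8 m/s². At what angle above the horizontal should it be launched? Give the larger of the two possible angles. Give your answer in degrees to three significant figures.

R = v₀² sin 2θ / g gives sin 2θ = gR/v₀² = 9.80·453/112² = 0.3539.
2θ = 20.73° or 180° − 20.73° = 159.3°, so θ = 10.36° or 79.64°.
The larger angle is 79.64°.

79.6°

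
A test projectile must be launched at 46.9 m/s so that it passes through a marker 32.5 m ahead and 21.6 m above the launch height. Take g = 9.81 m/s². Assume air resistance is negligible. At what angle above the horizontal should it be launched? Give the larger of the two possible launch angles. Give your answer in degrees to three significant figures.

Trajectory: y = x tanθ − g x² (1 + tan²θ)/(2v₀²). With x = 32.5, y = 21.6, v₀ = 46.9, g = 9.81:
2.355 tan²θ − 32.5 tanθ + (23.96) = 0.
tanθ = [32.5 ± √(32.5² − 4 × 2.355 × (23.96))] / (2 × 2.355) = (32.5 ± 28.82) / 4.711, giving tanθ = 0.7813 or 13.02.
θ = 38.00° or 85.61°; the larger is 85.61°.

85.6°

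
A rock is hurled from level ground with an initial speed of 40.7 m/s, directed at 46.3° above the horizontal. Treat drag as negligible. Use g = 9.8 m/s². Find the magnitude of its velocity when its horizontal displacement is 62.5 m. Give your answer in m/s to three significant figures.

29.1 m/s

Horizontal component vₓ = 40.70 cos 46.3° = 28.12 m/s; vertical v_y0 = 40.70 sin 46.3° = 29.42 m/s.
At x = 62.5 m, t = x/vₓ = 62.5/28.12 = 2.223 s.
Vertical velocity there: v_y = v_y0 − g t = 29.42 − 9.80 × 2.223 = 7.642 m/s.
Speed: √(vₓ² + v_y²) = √(28.12² + 7.642²) = 29.14 m/s.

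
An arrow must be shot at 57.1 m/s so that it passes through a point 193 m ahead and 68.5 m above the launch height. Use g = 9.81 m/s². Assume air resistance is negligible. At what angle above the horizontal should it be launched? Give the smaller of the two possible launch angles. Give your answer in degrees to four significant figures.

Trajectory: y = x tanθ − g x² (1 + tan²θ)/(2v₀²). With x = 193, y = 68.5, v₀ = 57.1, g = 9.81:
56.04 tan²θ − 193 tanθ + (124.5) = 0.
tanθ = [193 ± √(193² − 4 × 56.04 × (124.5))] / (2 × 56.04) = (193 ± 96.61) / 112.1, giving tanθ = 0.8600 or 2.584.
θ = 40.70° or 68.84°; the smaller is 40.70°.

40.70°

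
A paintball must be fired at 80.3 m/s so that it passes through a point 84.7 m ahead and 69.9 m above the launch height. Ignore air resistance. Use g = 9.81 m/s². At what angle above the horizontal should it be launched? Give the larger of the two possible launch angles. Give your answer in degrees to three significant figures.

86.1°

Trajectory: y = x tanθ − g x² (1 + tan²θ)/(2v₀²). With x = 84.7, y = 69.9, v₀ = 80.3, g = 9.81:
5.457 tan²θ − 84.7 tanθ + (75.36) = 0.
tanθ = [84.7 ± √(84.7² − 4 × 5.457 × (75.36))] / (2 × 5.457) = (84.7 ± 74.36) / 10.91, giving tanθ = 0.9475 or 14.57.
θ = 43.46° or 86.07°; the larger is 86.07°.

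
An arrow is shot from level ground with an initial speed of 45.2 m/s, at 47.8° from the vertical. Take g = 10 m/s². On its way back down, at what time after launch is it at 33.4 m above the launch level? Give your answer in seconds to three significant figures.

4.63 s

Components: vₓ = 45.20 sin 47.8° = 33.48 m/s, v_y0 = 45.20 cos 47.8° = 30.36 m/s.
Require v_y0 t − ½ g t² = 33.4, i.e. 5.000 t² − 30.36 t + 33.4 = 0.
Quadratic formula: t = (30.36 ± √253.84) / 10.0 = (30.36 ± 15.93) / 10.0 → t = 1.443 s or 4.629 s.
The descending-branch root is 4.629 s.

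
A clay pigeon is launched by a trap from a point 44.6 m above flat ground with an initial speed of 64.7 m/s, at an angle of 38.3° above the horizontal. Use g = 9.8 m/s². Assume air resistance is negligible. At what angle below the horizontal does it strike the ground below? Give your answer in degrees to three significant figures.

Horizontal component vₓ = 64.70 cos 38.3° = 50.78 m/s; vertical v_y0 = 64.70 sin 38.3° = 40.10 m/s.
The projectile lands when y = 44.6 + (40.10) t − ½·9.80·t² = 0. Positive root: t = (40.10 + √(40.10² + 2·9.80·44.6)) / 9.80 = (40.10 + 49.82) / 9.80 = 9.176 s.
At impact: v_y = v_y0 − g t = −49.82 m/s; vₓ = 50.78 m/s.
Angle below horizontal: arctan(|v_y|/vₓ) = arctan(49.82/50.78) = 44.46°.

44.5°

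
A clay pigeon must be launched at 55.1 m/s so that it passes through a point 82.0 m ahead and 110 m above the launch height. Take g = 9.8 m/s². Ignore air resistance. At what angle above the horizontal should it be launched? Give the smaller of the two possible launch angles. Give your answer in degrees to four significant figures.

Trajectory: y = x tanθ − g x² (1 + tan²θ)/(2v₀²). With x = 82.0, y = 110, v₀ = 55.1, g = 9.80:
10.85 tan²θ − 82.0 tanθ + (120.9) = 0.
tanθ = [82.0 ± √(82.0² − 4 × 10.85 × (120.9))] / (2 × 10.85) = (82.0 ± 38.44) / 21.70, giving tanθ = 2.007 or 5.549.
θ = 63.51° or 79.78°; the smaller is 63.51°.

63.51°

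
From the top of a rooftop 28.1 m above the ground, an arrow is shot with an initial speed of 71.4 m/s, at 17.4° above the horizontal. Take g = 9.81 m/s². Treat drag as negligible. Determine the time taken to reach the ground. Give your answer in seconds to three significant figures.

5.41 s

Horizontal component vₓ = 71.40 cos 17.4° = 68.13 m/s; vertical v_y0 = 71.40 sin 17.4° = 21.35 m/s.
With up positive and y = 0 at the ground: y(t) = 28.1 + (21.35) t − 4.905 t². Setting y = 0 and taking the positive root: t = [21.35 + √(21.35² + 2·9.81·28.1)] / 9.81 = (21.35 + 31.74) / 9.81 = 5.412 s.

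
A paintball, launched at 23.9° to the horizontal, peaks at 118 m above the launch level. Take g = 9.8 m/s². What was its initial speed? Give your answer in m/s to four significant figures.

118.7 m/s

At the peak v_y = 0, so v_y0 = √(2gH) = √(2 × 9.80 × 118) = 48.09 m/s.
v_y0 = v₀ sin θ ⇒ v₀ = 48.09 / sin 23.9° = 118.7 m/s.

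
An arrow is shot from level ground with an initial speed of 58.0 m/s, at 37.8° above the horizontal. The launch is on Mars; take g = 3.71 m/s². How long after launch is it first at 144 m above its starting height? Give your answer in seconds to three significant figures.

Horizontal component vₓ = 58.00 cos 37.8° = 45.83 m/s; vertical v_y0 = 58.00 sin 37.8° = 35.55 m/s.
Require v_y0 t − ½ g t² = 144, i.e. 1.855 t² − 35.55 t + 144 = 0.
Quadratic formula: t = (35.55 ± √195.22) / 3.71 = (35.55 ± 13.97) / 3.71 → t = 5.816 s or 13.35 s.
The first (ascending) time is 5.816 s.

5.82 s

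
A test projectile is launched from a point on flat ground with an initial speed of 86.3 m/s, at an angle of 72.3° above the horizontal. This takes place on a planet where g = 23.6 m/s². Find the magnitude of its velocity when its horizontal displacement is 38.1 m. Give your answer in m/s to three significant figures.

vₓ = 86.30 cos 72.3° = 26.24 m/s; v_y0 = 86.30 sin 72.3° = 82.21 m/s.
At x = 38.1 m, t = x/vₓ = 38.1/26.24 = 1.452 s.
Vertical velocity there: v_y = v_y0 − g t = 82.21 − 23.6 × 1.452 = 47.95 m/s.
Speed: √(vₓ² + v_y²) = √(26.24² + 47.95²) = 54.66 m/s.

54.7 m/s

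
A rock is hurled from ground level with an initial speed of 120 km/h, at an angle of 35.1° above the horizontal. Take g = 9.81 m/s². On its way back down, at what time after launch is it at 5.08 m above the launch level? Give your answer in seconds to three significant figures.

3.62 s

Convert: 120 km/h = 120/3.6 = 33.33 m/s.
Resolve: vₓ = 33.33 cos 35.1° = 27.27 m/s and v_y0 = 33.33 sin 35.1° = 19.17 m/s.
Height y(t) = 19.17 t − 4.905 t² = 5.08 gives 4.905 t² − 19.17 t + 5.08 = 0.
Quadratic formula: t = (19.17 ± √267.70) / 9.81 = (19.17 ± 16.36) / 9.81 → t = 0.2860 s or 3.622 s.
The descending-branch root is 3.622 s.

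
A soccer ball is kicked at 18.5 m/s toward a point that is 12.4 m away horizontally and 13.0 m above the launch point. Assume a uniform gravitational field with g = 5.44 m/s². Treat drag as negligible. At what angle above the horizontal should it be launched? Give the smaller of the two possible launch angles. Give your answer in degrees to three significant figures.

Trajectory: y = x tanθ − g x² (1 + tan²θ)/(2v₀²). With x = 12.4, y = 13.0, v₀ = 18.5, g = 5.44:
1.222 tan²θ − 12.4 tanθ + (14.22) = 0.
tanθ = [12.4 ± √(12.4² − 4 × 1.222 × (14.22))] / (2 × 1.222) = (12.4 ± 9.178) / 2.444, giving tanθ = 1.318 or 8.829.
θ = 52.82° or 83.54°; the smaller is 52.82°.

52.8°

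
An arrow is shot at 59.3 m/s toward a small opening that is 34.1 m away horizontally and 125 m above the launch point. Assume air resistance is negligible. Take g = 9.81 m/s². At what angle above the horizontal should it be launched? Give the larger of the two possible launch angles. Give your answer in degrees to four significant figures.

86.47°

Trajectory: y = x tanθ − g x² (1 + tan²θ)/(2v₀²). With x = 34.1, y = 125, v₀ = 59.3, g = 9.81:
1.622 tan²θ − 34.1 tanθ + (126.6) = 0.
tanθ = [34.1 ± √(34.1² − 4 × 1.622 × (126.6))] / (2 × 1.622) = (34.1 ± 18.47) / 3.244, giving tanθ = 4.817 or 16.21.
θ = 78.27° or 86.47°; the larger is 86.47°.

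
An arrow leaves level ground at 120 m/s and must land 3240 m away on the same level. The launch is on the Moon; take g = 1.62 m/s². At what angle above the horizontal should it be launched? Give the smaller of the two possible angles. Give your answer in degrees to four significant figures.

Level-ground range R = v₀² sin(2θ)/g ⇒ sin(2θ) = gR/v₀² = 1.62 × 3240 / 120² = 0.3645.
2θ = 21.38° or 180° − 21.38° = 158.6°, so θ = 10.69° or 79.31°.
The smaller angle is 10.69°.

10.69°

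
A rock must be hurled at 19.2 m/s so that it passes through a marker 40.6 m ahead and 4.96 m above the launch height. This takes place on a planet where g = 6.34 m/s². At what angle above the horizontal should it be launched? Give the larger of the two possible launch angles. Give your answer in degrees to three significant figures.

66.2°

Trajectory: y = x tanθ − g x² (1 + tan²θ)/(2v₀²). With x = 40.6, y = 4.96, v₀ = 19.2, g = 6.34:
14.17 tan²θ − 40.6 tanθ + (19.13) = 0.
tanθ = [40.6 ± √(40.6² − 4 × 14.17 × (19.13))] / (2 × 14.17) = (40.6 ± 23.74) / 28.35, giving tanθ = 0.5948 or 2.269.
θ = 30.74° or 66.22°; the larger is 66.22°.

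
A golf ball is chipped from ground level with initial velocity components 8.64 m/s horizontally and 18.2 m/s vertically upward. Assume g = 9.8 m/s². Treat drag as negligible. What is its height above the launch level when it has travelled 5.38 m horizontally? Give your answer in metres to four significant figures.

x = vₓ t ⇒ t = 5.38/8.640 = 0.6227 s.
Height: y = v_y0 t − ½ g t² = 18.20 × 0.6227 − 4.900 × 0.6227² = 11.33 − 1.900 = 9.433 m.

9.433 m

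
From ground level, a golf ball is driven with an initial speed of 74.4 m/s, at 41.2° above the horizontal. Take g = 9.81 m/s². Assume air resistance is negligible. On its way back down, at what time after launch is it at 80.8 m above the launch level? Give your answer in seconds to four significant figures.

Horizontal component vₓ = 74.40 cos 41.2° = 55.98 m/s; vertical v_y0 = 74.40 sin 41.2° = 49.01 m/s.
Height y(t) = 49.01 t − 4.905 t² = 80.8 gives 4.905 t² − 49.01 t + 80.8 = 0.
Quadratic formula: t = (49.01 ± √816.34) / 9.81 = (49.01 ± 28.57) / 9.81 → t = 2.083 s or 7.908 s.
The descending-branch root is 7.908 s.

7.908 s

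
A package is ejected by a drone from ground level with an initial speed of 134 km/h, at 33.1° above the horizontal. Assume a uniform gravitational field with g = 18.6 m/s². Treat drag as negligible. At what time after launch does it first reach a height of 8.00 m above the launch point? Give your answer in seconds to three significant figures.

0.515 s

Convert: 134 km/h = 134/3.6 = 37.22 m/s.
Resolve: vₓ = 37.22 cos 33.1° = 31.18 m/s and v_y0 = 37.22 sin 33.1° = 20.33 m/s.
Height y(t) = 20.33 t − 9.300 t² = 8.00 gives 9.300 t² − 20.33 t + 8.00 = 0.
t = [20.33 ± √(20.33² − 2·18.6·8.00)] / 18.6 = (20.33 ± 10.75) / 18.6, so t = 0.5148 s or t = 1.671 s.
The first (ascending) time is 0.5148 s.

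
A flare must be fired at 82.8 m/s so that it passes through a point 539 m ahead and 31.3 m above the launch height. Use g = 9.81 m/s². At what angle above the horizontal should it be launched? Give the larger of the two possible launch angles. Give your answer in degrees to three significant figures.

Trajectory: y = x tanθ − g x² (1 + tan²θ)/(2v₀²). With x = 539, y = 31.3, v₀ = 82.8, g = 9.81:
207.9 tan²θ − 539 tanθ + (239.2) = 0.
tanθ = [539 ± √(539² − 4 × 207.9 × (239.2))] / (2 × 207.9) = (539 ± 302.8) / 415.7, giving tanθ = 0.5682 or 2.025.
θ = 29.61° or 63.72°; the larger is 63.72°.

63.7°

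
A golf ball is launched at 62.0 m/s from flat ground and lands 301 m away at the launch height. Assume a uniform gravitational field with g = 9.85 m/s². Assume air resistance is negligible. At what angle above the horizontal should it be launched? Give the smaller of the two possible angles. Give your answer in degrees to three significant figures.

25.2°

Level-ground range R = v₀² sin(2θ)/g ⇒ sin(2θ) = gR/v₀² = 9.85 × 301 / 62.0² = 0.7713.
2θ = 50.47° or 180° − 50.47° = 129.5°, so θ = 25.24° or 64.76°.
The smaller angle is 25.24°.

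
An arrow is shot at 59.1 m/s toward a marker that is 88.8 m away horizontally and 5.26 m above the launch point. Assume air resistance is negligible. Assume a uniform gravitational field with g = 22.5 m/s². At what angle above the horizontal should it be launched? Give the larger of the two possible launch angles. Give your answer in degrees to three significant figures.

Trajectory: y = x tanθ − g x² (1 + tan²θ)/(2v₀²). With x = 88.8, y = 5.26, v₀ = 59.1, g = 22.5:
25.40 tan²θ − 88.8 tanθ + (30.66) = 0.
tanθ = [88.8 ± √(88.8² − 4 × 25.40 × (30.66))] / (2 × 25.40) = (88.8 ± 69.07) / 50.80, giving tanθ = 0.3884 or 3.108.
θ = 21.23° or 72.16°; the larger is 72.16°.

72.2°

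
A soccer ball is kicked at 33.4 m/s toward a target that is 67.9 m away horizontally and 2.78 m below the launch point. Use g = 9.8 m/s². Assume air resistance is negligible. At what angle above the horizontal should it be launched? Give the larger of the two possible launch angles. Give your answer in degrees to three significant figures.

72.0°

Trajectory: y = x tanθ − g x² (1 + tan²θ)/(2v₀²). With x = 67.9, y = −2.78, v₀ = 33.4, g = 9.80:
20.25 tan²θ − 67.9 tanθ + (17.47) = 0.
tanθ = [67.9 ± √(67.9² − 4 × 20.25 × (17.47))] / (2 × 20.25) = (67.9 ± 56.53) / 40.50, giving tanθ = 0.2808 or 3.072.
θ = 15.69° or 71.97°; the larger is 71.97°.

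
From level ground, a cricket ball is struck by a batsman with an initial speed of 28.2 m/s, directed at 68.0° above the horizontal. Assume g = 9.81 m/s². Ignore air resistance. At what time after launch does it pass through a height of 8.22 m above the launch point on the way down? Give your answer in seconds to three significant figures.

vₓ = 28.20 cos 68.0° = 10.56 m/s; v_y0 = 28.20 sin 68.0° = 26.15 m/s.
Height y(t) = 26.15 t − 4.905 t² = 8.22 gives 4.905 t² − 26.15 t + 8.22 = 0.
t = [26.15 ± √(26.15² − 2·9.81·8.22)] / 9.81 = (26.15 ± 22.86) / 9.81, so t = 0.3355 s or t = 4.995 s.
The descending-branch root is 4.995 s.

5.00 s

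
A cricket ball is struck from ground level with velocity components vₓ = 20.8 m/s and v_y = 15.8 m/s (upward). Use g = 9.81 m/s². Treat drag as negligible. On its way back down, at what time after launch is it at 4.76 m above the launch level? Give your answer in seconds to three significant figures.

2.88 s

Set y = v_y0 t − ½ g t² = 4.76: 4.905 t² − 15.80 t + 4.76 = 0.
Quadratic formula: t = (15.80 ± √156.25) / 9.81 = (15.80 ± 12.50) / 9.81 → t = 0.3364 s or 2.885 s.
The descending-branch root is 2.885 s.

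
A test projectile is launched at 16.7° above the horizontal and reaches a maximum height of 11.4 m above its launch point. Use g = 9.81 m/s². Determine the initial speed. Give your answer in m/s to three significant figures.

At the peak v_y = 0, so v_y0 = √(2gH) = √(2 × 9.81 × 11.4) = 14.96 m/s.
v_y0 = v₀ sin θ ⇒ v₀ = 14.96 / sin 16.7° = 52.04 m/s.

52.0 m/s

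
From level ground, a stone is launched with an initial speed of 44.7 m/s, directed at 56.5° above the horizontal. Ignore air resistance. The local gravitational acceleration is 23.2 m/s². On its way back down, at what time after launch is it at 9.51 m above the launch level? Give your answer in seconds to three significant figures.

2.93 s

Horizontal component vₓ = 44.70 cos 56.5° = 24.67 m/s; vertical v_y0 = 44.70 sin 56.5° = 37.27 m/s.
Require v_y0 t − ½ g t² = 9.51, i.e. 11.60 t² − 37.27 t + 9.51 = 0.
t = [37.27 ± √(37.27² − 2·23.2·9.51)] / 23.2 = (37.27 ± 30.79) / 23.2, so t = 0.2794 s or t = 2.934 s.
The descending-branch root is 2.934 s.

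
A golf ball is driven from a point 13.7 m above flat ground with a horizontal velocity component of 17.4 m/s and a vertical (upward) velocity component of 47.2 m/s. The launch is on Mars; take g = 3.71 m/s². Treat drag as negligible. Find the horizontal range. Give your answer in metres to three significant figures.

Vertical motion (up positive, ground at y = 0): 1.855 t² − (47.20) t − 13.7 = 0, so t = (47.20 + √(47.20² + 2·3.71·13.7)) / 3.71 = (47.20 + 48.26) / 3.71 = 25.73 s.
Horizontal distance: R = vₓ t = 17.40 × 25.73 = 447.7 m.

448 m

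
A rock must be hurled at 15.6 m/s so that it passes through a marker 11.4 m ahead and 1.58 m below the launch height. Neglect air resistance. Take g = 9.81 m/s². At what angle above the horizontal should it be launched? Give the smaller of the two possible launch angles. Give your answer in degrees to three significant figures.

5.32°

Trajectory: y = x tanθ − g x² (1 + tan²θ)/(2v₀²). With x = 11.4, y = −1.58, v₀ = 15.6, g = 9.81:
2.619 tan²θ − 11.4 tanθ + (1.039) = 0.
tanθ = [11.4 ± √(11.4² − 4 × 2.619 × (1.039))] / (2 × 2.619) = (11.4 ± 10.91) / 5.239, giving tanθ = 0.09317 or 4.259.
θ = 5.323° or 76.79°; the smaller is 5.323°.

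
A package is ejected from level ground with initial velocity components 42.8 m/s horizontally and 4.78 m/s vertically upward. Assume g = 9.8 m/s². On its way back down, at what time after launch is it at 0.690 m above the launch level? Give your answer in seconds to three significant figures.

Require v_y0 t − ½ g t² = 0.690, i.e. 4.900 t² − 4.780 t + 0.690 = 0.
Quadratic formula: t = (4.780 ± √9.3244) / 9.80 = (4.780 ± 3.054) / 9.80 → t = 0.1762 s or 0.7993 s.
The descending-branch root is 0.7993 s.

0.799 s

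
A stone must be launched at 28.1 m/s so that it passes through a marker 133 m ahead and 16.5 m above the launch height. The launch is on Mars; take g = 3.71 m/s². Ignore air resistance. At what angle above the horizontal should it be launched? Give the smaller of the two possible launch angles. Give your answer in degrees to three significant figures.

Trajectory: y = x tanθ − g x² (1 + tan²θ)/(2v₀²). With x = 133, y = 16.5, v₀ = 28.1, g = 3.71:
41.56 tan²θ − 133 tanθ + (58.06) = 0.
tanθ = [133 ± √(133² − 4 × 41.56 × (58.06))] / (2 × 41.56) = (133 ± 89.66) / 83.11, giving tanθ = 0.5215 or 2.679.
θ = 27.54° or 69.53°; the smaller is 27.54°.

27.5°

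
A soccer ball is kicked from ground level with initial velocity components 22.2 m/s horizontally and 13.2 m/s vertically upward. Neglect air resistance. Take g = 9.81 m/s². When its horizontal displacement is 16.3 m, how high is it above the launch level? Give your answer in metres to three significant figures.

7.05 m

x = vₓ t ⇒ t = 16.3/22.20 = 0.7342 s.
Height: y = v_y0 t − ½ g t² = 13.20 × 0.7342 − 4.905 × 0.7342² = 9.692 − 2.644 = 7.048 m.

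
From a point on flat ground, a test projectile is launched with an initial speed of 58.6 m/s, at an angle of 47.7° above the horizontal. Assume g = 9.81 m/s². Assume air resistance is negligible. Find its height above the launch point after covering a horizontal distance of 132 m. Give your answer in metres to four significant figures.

90.12 m

Components: vₓ = 58.60 cos 47.7° = 39.44 m/s, v_y0 = 58.60 sin 47.7° = 43.34 m/s.
x = vₓ t ⇒ t = 132/39.44 = 3.347 s.
Height: y = v_y0 t − ½ g t² = 43.34 × 3.347 − 4.905 × 3.347² = 145.1 − 54.95 = 90.12 m.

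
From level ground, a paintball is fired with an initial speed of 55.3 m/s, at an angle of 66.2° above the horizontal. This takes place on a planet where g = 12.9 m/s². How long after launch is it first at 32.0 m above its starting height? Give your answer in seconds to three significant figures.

Horizontal component vₓ = 55.30 cos 66.2° = 22.32 m/s; vertical v_y0 = 55.30 sin 66.2° = 50.60 m/s.
Set y = v_y0 t − ½ g t² = 32.0: 6.450 t² − 50.60 t + 32.0 = 0.
t = [50.60 ± √(50.60² − 2·12.9·32.0)] / 12.9 = (50.60 ± 41.65) / 12.9, so t = 0.6938 s or t = 7.151 s.
The first (ascending) time is 0.6938 s.

0.694 s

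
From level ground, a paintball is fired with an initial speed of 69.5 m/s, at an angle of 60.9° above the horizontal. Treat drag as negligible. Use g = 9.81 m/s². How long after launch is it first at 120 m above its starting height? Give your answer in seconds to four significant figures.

2.468 s

Components: vₓ = 69.50 cos 60.9° = 33.80 m/s, v_y0 = 69.50 sin 60.9° = 60.73 m/s.
Height y(t) = 60.73 t − 4.905 t² = 120 gives 4.905 t² − 60.73 t + 120 = 0.
t = [60.73 ± √(60.73² − 2·9.81·120)] / 9.81 = (60.73 ± 36.52) / 9.81, so t = 2.468 s or t = 9.913 s.
The first (ascending) time is 2.468 s.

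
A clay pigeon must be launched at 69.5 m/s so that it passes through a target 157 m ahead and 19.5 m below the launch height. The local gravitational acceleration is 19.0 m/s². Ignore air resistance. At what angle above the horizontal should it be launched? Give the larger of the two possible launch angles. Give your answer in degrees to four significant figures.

71.80°

Trajectory: y = x tanθ − g x² (1 + tan²θ)/(2v₀²). With x = 157, y = −19.5, v₀ = 69.5, g = 19.0:
48.48 tan²θ − 157 tanθ + (28.98) = 0.
tanθ = [157 ± √(157² − 4 × 48.48 × (28.98))] / (2 × 48.48) = (157 ± 137.9) / 96.96, giving tanθ = 0.1965 or 3.042.
θ = 11.12° or 71.80°; the larger is 71.80°.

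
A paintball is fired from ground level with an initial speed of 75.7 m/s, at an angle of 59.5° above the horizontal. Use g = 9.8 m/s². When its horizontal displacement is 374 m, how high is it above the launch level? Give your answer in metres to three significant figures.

Horizontal component vₓ = 75.70 cos 59.5° = 38.42 m/s; vertical v_y0 = 75.70 sin 59.5° = 65.23 m/s.
At x = 374 m, t = x/vₓ = 374/38.42 = 9.734 s.
Height: y = v_y0 t − ½ g t² = 65.23 × 9.734 − 4.900 × 9.734² = 634.9 − 464.3 = 170.6 m.

171 m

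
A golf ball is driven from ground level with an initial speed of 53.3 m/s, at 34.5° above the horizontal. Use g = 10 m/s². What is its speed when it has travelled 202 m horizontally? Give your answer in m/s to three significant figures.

46.7 m/s

vₓ = 53.30 cos 34.5° = 43.93 m/s; v_y0 = 53.30 sin 34.5° = 30.19 m/s.
x = vₓ t ⇒ t = 202/43.93 = 4.599 s.
Vertical velocity there: v_y = v_y0 − g t = 30.19 − 10.0 × 4.599 = −15.80 m/s.
Speed: √(vₓ² + v_y²) = √(43.93² + 15.80²) = 46.68 m/s.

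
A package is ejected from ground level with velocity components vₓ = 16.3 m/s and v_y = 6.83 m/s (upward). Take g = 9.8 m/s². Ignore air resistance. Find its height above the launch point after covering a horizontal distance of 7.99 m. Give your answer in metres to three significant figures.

2.17 m

At x = 7.99 m, t = x/vₓ = 7.99/16.30 = 0.4902 s.
Height: y = v_y0 t − ½ g t² = 6.830 × 0.4902 − 4.900 × 0.4902² = 3.348 − 1.177 = 2.171 m.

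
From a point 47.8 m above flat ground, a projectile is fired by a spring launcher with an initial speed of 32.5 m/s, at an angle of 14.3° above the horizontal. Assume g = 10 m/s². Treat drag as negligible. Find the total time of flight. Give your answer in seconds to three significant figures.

4.00 s

Horizontal component vₓ = 32.50 cos 14.3° = 31.49 m/s; vertical v_y0 = 32.50 sin 14.3° = 8.027 m/s.
With up positive and y = 0 at the ground: y(t) = 47.8 + (8.027) t − 5.000 t². Setting y = 0 and taking the positive root: t = [8.027 + √(8.027² + 2·10.0·47.8)] / 10.0 = (8.027 + 31.94) / 10.0 = 3.997 s.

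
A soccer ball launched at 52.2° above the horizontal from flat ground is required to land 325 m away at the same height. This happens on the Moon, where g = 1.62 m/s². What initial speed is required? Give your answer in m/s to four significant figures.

On level ground R = v₀² sin 2θ / g ⇒ v₀ = √(gR / sin 2θ).
v₀ = √(1.62 × 325 / sin 104.4°) = √(526.5 / 0.9686) = √543.58 = 23.31 m/s.

23.31 m/s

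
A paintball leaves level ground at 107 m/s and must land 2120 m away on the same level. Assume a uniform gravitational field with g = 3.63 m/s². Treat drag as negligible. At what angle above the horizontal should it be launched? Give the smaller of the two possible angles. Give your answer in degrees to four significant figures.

R = v₀² sin 2θ / g gives sin 2θ = gR/v₀² = 3.63·2120/107² = 0.6722.
2θ = 42.23° or 180° − 42.23° = 137.8°, so θ = 21.12° or 68.88°.
The smaller angle is 21.12°.

21.12°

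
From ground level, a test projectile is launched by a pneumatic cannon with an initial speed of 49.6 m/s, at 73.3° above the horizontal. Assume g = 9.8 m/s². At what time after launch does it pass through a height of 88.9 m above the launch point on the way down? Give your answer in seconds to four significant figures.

7.162 s

Components: vₓ = 49.60 cos 73.3° = 14.25 m/s, v_y0 = 49.60 sin 73.3° = 47.51 m/s.
Require v_y0 t − ½ g t² = 88.9, i.e. 4.900 t² − 47.51 t + 88.9 = 0.
Quadratic formula: t = (47.51 ± √514.57) / 9.80 = (47.51 ± 22.68) / 9.80 → t = 2.533 s or 7.162 s.
The descending-branch root is 7.162 s.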